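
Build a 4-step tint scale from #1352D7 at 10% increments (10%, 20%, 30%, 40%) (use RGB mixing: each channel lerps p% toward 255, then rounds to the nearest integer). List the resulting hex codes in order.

#1352D7 is rgb(19, 82, 215).
10%: (19 + 23.6 = 42.6→43, 82 + 17.3 = 99.3→99, 215 + 4 = 219→219) → #2B63DB
20%: (19 + 47.2 = 66.2→66, 82 + 34.6 = 116.6→117, 215 + 8 = 223→223) → #4275DF
30%: (19 + 70.8 = 89.8→90, 82 + 51.9 = 133.9→134, 215 + 12 = 227→227) → #5A86E3
40%: (19 + 94.4 = 113.4→113, 82 + 69.2 = 151.2→151, 215 + 16 = 231→231) → #7197E7

#2B63DB, #4275DF, #5A86E3, #7197E7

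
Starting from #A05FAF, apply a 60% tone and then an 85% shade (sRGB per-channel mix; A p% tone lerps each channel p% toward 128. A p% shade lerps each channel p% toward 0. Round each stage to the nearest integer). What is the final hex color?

#151116

#A05FAF is rgb(160, 95, 175).
A 60% tone moves each channel 60% toward 128:
  R: 160 + 0.6×(128−160) = 160 − 19.2 = 140.8 → 141
  G: 95 + 19.8 = 114.8 → 115
  B: 175 + 0.6×(128−175) = 175 − 28.2 = 146.8 → 147
After the tone: rgb(141, 115, 147) = #8D7393.
Lerp each channel 85% toward 0:
  R: 141 − 119.85 = 21.15 → 21
  G: 115 + 0.85×(0−115) = 115 − 97.75 = 17.25 → 17
  B: 147 + 0.85×(0−147) = 147 − 124.95 = 22.05 → 22
rgb(21, 17, 22) = #151116.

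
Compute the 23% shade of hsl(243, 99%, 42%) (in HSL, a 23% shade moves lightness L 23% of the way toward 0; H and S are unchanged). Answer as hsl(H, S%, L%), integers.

L moves 23% from 42 toward 0: 42 − 9.66 = 32.34 → 32.
H and S are unchanged.

hsl(243, 99%, 32%)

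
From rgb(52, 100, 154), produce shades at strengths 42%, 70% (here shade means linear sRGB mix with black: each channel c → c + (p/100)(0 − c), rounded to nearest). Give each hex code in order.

#1E3A59, #101E2E

42%: (52 − 21.84 = 30.16→30, 100 − 42 = 58→58, 154 − 64.68 = 89.32→89) → #1E3A59
70%: (52 − 36.4 = 15.6→16, 100 − 70 = 30→30, 154 − 107.8 = 46.2→46) → #101E2E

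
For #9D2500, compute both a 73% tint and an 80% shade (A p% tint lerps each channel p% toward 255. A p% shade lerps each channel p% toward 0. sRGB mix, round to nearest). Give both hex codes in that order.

#9D2500 is rgb(157, 37, 0).
73% tint:
  R: 157 + 0.73×(255−157) = 157 + 71.54 = 228.54 → 229
  G: 37 + 159.14 = 196.14 → 196
  B: 0 + 0.73×(255−0) = 0 + 186.15 = 186.15 → 186
  → #E5C4BA
80% shade:
  R: 157 + 0.8×(0−157) = 157 − 125.6 = 31.4 → 31
  G: 37 + 0.8×(0−37) = 37 − 29.6 = 7.4 → 7
  B: 0 + 0.8×(0−0) = 0 + 0 = 0 → 0
  → #1F0700

#E5C4BA, #1F0700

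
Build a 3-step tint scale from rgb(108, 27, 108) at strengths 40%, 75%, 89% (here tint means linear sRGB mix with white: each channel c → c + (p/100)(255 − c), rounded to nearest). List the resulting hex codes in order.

#a776a7, #dac6da, #efe6ef

40%: (108 + 58.8 = 166.8→167, 27 + 91.2 = 118.2→118, 108 + 58.8 = 166.8→167) → #a776a7
75%: (108 + 110.25 = 218.25→218, 27 + 171 = 198→198, 108 + 110.25 = 218.25→218) → #dac6da
89%: (108 + 130.83 = 238.83→239, 27 + 202.92 = 229.92→230, 108 + 130.83 = 238.83→239) → #efe6ef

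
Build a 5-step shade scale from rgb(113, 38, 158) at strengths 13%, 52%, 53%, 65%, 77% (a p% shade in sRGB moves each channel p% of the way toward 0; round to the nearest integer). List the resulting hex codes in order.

13%: (113 − 14.69 = 98.31→98, 38 − 4.94 = 33.06→33, 158 − 20.54 = 137.46→137) → #622189
52%: (113 − 58.76 = 54.24→54, 38 − 19.76 = 18.24→18, 158 − 82.16 = 75.84→76) → #36124C
53%: (113 − 59.89 = 53.11→53, 38 − 20.14 = 17.86→18, 158 − 83.74 = 74.26→74) → #35124A
65%: (113 − 73.45 = 39.55→40, 38 − 24.7 = 13.3→13, 158 − 102.7 = 55.3→55) → #280D37
77%: (113 − 87.01 = 25.99→26, 38 − 29.26 = 8.74→9, 158 − 121.66 = 36.34→36) → #1A0924

#622189, #36124C, #35124A, #280D37, #1A0924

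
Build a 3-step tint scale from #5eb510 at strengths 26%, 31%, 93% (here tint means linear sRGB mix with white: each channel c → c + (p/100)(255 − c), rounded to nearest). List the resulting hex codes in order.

#88c84e, #90cc5a, #f4faee

#5eb510 is rgb(94, 181, 16).
26%: (94 + 41.86 = 135.86→136, 181 + 19.24 = 200.24→200, 16 + 62.14 = 78.14→78) → #88c84e
31%: (94 + 49.91 = 143.91→144, 181 + 22.94 = 203.94→204, 16 + 74.09 = 90.09→90) → #90cc5a
93%: (94 + 149.73 = 243.73→244, 181 + 68.82 = 249.82→250, 16 + 222.27 = 238.27→238) → #f4faee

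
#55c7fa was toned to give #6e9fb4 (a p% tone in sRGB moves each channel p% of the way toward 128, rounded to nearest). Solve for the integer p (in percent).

57%

#55c7fa is rgb(85, 199, 250); #6e9fb4 is rgb(110, 159, 180).
On the B channel (widest range): 180 ≈ 250 + (p/100)(128 − 250), so p ≈ 100×(180 − 250)/(128 − 250) = -7000/-122 = 57.38.
p = 57 reproduces all three channels after rounding.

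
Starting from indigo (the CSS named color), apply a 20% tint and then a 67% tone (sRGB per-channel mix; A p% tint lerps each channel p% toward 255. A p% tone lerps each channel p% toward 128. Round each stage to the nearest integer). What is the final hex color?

CSS indigo is rgb(75, 0, 130).
Lerp each channel 20% toward 255:
  R: 75 + 0.2×(255−75) = 75 + 36 = 111 → 111
  G: 0 + 51 = 51 → 51
  B: 130 + 25 = 155 → 155
After the tint: rgb(111, 51, 155) = #6f339b.
Lerp each channel 67% toward 128:
  R: 111 + 0.67×(128−111) = 111 + 11.39 = 122.39 → 122
  G: 51 + 51.59 = 102.59 → 103
  B: 155 + 0.67×(128−155) = 155 − 18.09 = 136.91 → 137
rgb(122, 103, 137) = #7a6789.

#7a6789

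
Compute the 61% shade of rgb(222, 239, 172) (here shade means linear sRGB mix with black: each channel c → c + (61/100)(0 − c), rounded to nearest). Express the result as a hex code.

#575D43

A 61% shade moves each channel 61% toward 0:
  R: 222 − 135.42 = 86.58 → 87
  G: 239 + 0.61×(0−239) = 239 − 145.79 = 93.21 → 93
  B: 172 + 0.61×(0−172) = 172 − 104.92 = 67.08 → 67
rgb(87, 93, 67) = #575D43.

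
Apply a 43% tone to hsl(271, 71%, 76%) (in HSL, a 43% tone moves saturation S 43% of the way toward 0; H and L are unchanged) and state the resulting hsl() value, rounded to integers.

S moves 43% from 71 toward 0: 71 − 30.53 = 40.47 → 40.
H and L are unchanged.

hsl(271, 40%, 76%)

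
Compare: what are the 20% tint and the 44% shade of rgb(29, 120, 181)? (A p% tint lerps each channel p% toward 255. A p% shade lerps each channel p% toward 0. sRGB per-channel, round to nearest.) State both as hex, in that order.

20% tint:
  R: 29 + 45.2 = 74.2 → 74
  G: 120 + 27 = 147 → 147
  B: 181 + 14.8 = 195.8 → 196
  → #4a93c4
44% shade:
  R: 29 + 0.44×(0−29) = 29 − 12.76 = 16.24 → 16
  G: 120 + 0.44×(0−120) = 120 − 52.8 = 67.2 → 67
  B: 181 − 79.64 = 101.36 → 101
  → #104365

#4a93c4, #104365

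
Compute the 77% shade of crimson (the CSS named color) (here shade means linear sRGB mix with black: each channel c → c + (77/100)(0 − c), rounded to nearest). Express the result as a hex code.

#33050e

CSS crimson is rgb(220, 20, 60).
A 77% shade moves each channel 77% toward 0:
  R: 220 − 169.4 = 50.6 → 51
  G: 20 − 15.4 = 4.6 → 5
  B: 60 + 0.77×(0−60) = 60 − 46.2 = 13.8 → 14
rgb(51, 5, 14) = #33050e.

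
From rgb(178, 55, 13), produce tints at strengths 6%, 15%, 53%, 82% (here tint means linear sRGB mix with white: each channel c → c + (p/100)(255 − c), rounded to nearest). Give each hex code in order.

6%: (178 + 4.62 = 182.62→183, 55 + 12 = 67→67, 13 + 14.52 = 27.52→28) → #B7431C
15%: (178 + 11.55 = 189.55→190, 55 + 30 = 85→85, 13 + 36.3 = 49.3→49) → #BE5531
53%: (178 + 40.81 = 218.81→219, 55 + 106 = 161→161, 13 + 128.26 = 141.26→141) → #DBA18D
82%: (178 + 63.14 = 241.14→241, 55 + 164 = 219→219, 13 + 198.44 = 211.44→211) → #F1DBD3

#B7431C, #BE5531, #DBA18D, #F1DBD3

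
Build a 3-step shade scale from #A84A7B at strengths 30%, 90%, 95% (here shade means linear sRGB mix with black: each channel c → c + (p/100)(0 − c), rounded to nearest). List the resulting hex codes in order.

#763456, #11070C, #080406

#A84A7B is rgb(168, 74, 123).
30%: (168 − 50.4 = 117.6→118, 74 − 22.2 = 51.8→52, 123 − 36.9 = 86.1→86) → #763456
90%: (168 − 151.2 = 16.8→17, 74 − 66.6 = 7.4→7, 123 − 110.7 = 12.3→12) → #11070C
95%: (168 − 159.6 = 8.4→8, 74 − 70.3 = 3.7→4, 123 − 116.85 = 6.15→6) → #080406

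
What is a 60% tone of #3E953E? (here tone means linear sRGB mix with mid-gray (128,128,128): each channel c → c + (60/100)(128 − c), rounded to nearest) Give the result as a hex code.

#3E953E is rgb(62, 149, 62).
Lerp each channel 60% toward 128:
  R: 62 + 39.6 = 101.6 → 102
  G: 149 − 12.6 = 136.4 → 136
  B: 62 + 39.6 = 101.6 → 102
rgb(102, 136, 102) = #668866.

#668866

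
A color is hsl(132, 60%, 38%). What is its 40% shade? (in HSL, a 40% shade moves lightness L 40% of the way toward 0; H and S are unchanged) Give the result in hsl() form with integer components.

L moves 40% from 38 toward 0: 38 − 15.2 = 22.8 → 23.
H and S are unchanged.

hsl(132, 60%, 23%)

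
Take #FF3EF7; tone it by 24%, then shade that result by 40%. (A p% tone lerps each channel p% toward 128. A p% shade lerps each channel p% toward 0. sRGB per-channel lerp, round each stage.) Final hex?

#872F83

#FF3EF7 is rgb(255, 62, 247).
Per channel, c → c + 0.24(128 − c):
  R: 255 + 0.24×(128−255) = 255 − 30.48 = 224.52 → 225
  G: 62 + 0.24×(128−62) = 62 + 15.84 = 77.84 → 78
  B: 247 + 0.24×(128−247) = 247 − 28.56 = 218.44 → 218
After the tone: rgb(225, 78, 218) = #E14EDA.
A 40% shade moves each channel 40% toward 0:
  R: 225 − 90 = 135 → 135
  G: 78 + 0.4×(0−78) = 78 − 31.2 = 46.8 → 47
  B: 218 − 87.2 = 130.8 → 131
rgb(135, 47, 131) = #872F83.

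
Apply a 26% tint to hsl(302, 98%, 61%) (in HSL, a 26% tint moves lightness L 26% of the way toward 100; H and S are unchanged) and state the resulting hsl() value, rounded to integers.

hsl(302, 98%, 71%)

L moves 26% from 61 toward 100: 61 + 10.14 = 71.14 → 71.
H and S are unchanged.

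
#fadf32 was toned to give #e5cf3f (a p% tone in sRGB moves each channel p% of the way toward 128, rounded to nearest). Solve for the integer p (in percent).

17%

#fadf32 is rgb(250, 223, 50); #e5cf3f is rgb(229, 207, 63).
On the R channel (widest range): 229 ≈ 250 + (p/100)(128 − 250), so p ≈ 100×(229 − 250)/(128 − 250) = -2100/-122 = 17.21.
p = 17 reproduces all three channels after rounding.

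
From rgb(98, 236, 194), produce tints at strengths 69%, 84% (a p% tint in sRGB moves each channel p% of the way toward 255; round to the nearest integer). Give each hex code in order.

69%: (98 + 108.33 = 206.33→206, 236 + 13.11 = 249.11→249, 194 + 42.09 = 236.09→236) → #CEF9EC
84%: (98 + 131.88 = 229.88→230, 236 + 15.96 = 251.96→252, 194 + 51.24 = 245.24→245) → #E6FCF5

#CEF9EC, #E6FCF5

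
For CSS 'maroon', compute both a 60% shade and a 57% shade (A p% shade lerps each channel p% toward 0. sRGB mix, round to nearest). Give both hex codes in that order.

CSS maroon is rgb(128, 0, 0).
60% shade:
  R: 128 + 0.6×(0−128) = 128 − 76.8 = 51.2 → 51
  G: 0 + 0 = 0 → 0
  B: 0 + 0.6×(0−0) = 0 + 0 = 0 → 0
  → #330000
57% shade:
  R: 128 − 72.96 = 55.04 → 55
  G: 0 + 0 = 0 → 0
  B: 0 + 0 = 0 → 0
  → #370000

#330000, #370000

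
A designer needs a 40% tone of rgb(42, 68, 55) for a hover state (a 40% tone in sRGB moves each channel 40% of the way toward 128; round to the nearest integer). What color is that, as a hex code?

A 40% tone moves each channel 40% toward 128:
  R: 42 + 0.4×(128−42) = 42 + 34.4 = 76.4 → 76
  G: 68 + 0.4×(128−68) = 68 + 24 = 92 → 92
  B: 55 + 0.4×(128−55) = 55 + 29.2 = 84.2 → 84
rgb(76, 92, 84) = #4C5C54.

#4C5C54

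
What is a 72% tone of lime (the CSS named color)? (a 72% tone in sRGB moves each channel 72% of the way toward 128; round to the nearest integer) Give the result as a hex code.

CSS lime is rgb(0, 255, 0).
Per channel, c → c + 0.72(128 − c):
  R: 0 + 0.72×(128−0) = 0 + 92.16 = 92.16 → 92
  G: 255 + 0.72×(128−255) = 255 − 91.44 = 163.56 → 164
  B: 0 + 92.16 = 92.16 → 92
rgb(92, 164, 92) = #5CA45C.

#5CA45C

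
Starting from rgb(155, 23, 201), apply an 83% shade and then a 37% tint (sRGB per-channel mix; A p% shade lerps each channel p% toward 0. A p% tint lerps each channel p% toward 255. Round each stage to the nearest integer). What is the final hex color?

An 83% shade moves each channel 83% toward 0:
  R: 155 + 0.83×(0−155) = 155 − 128.65 = 26.35 → 26
  G: 23 + 0.83×(0−23) = 23 − 19.09 = 3.91 → 4
  B: 201 − 166.83 = 34.17 → 34
After the shade: rgb(26, 4, 34) = #1a0422.
A 37% tint moves each channel 37% toward 255:
  R: 26 + 0.37×(255−26) = 26 + 84.73 = 110.73 → 111
  G: 4 + 0.37×(255−4) = 4 + 92.87 = 96.87 → 97
  B: 34 + 0.37×(255−34) = 34 + 81.77 = 115.77 → 116
rgb(111, 97, 116) = #6f6174.

#6f6174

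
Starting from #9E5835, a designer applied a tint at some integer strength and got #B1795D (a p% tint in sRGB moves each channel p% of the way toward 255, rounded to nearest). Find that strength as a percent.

#9E5835 is rgb(158, 88, 53); #B1795D is rgb(177, 121, 93).
On the B channel (widest range): 93 ≈ 53 + (p/100)(255 − 53), so p ≈ 100×(93 − 53)/(255 − 53) = 4000/202 = 19.80.
p = 20 reproduces all three channels after rounding.

20%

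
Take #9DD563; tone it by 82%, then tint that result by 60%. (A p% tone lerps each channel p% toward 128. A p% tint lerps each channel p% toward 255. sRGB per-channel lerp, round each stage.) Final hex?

#CED2CA

#9DD563 is rgb(157, 213, 99).
Lerp each channel 82% toward 128:
  R: 157 − 23.78 = 133.22 → 133
  G: 213 + 0.82×(128−213) = 213 − 69.7 = 143.3 → 143
  B: 99 + 23.78 = 122.78 → 123
After the tone: rgb(133, 143, 123) = #858F7B.
A 60% tint moves each channel 60% toward 255:
  R: 133 + 0.6×(255−133) = 133 + 73.2 = 206.2 → 206
  G: 143 + 0.6×(255−143) = 143 + 67.2 = 210.2 → 210
  B: 123 + 79.2 = 202.2 → 202
rgb(206, 210, 202) = #CED2CA.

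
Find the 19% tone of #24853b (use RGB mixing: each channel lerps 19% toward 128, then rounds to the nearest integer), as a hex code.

#24853b is rgb(36, 133, 59).
Lerp each channel 19% toward 128:
  R: 36 + 0.19×(128−36) = 36 + 17.48 = 53.48 → 53
  G: 133 − 0.95 = 132.05 → 132
  B: 59 + 0.19×(128−59) = 59 + 13.11 = 72.11 → 72
rgb(53, 132, 72) = #358448.

#358448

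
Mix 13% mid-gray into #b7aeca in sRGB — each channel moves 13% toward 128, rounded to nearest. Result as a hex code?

#b0a8c0

#b7aeca is rgb(183, 174, 202).
A 13% tone moves each channel 13% toward 128:
  R: 183 − 7.15 = 175.85 → 176
  G: 174 + 0.13×(128−174) = 174 − 5.98 = 168.02 → 168
  B: 202 − 9.62 = 192.38 → 192
rgb(176, 168, 192) = #b0a8c0.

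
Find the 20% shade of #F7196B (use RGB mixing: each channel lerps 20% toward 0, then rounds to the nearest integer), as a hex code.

#C61456

#F7196B is rgb(247, 25, 107).
Per channel, c → c + 0.2(0 − c):
  R: 247 + 0.2×(0−247) = 247 − 49.4 = 197.6 → 198
  G: 25 + 0.2×(0−25) = 25 − 5 = 20 → 20
  B: 107 − 21.4 = 85.6 → 86
rgb(198, 20, 86) = #C61456.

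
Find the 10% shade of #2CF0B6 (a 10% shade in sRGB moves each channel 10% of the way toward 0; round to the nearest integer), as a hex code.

#28D8A4

#2CF0B6 is rgb(44, 240, 182).
Lerp each channel 10% toward 0:
  R: 44 − 4.4 = 39.6 → 40
  G: 240 − 24 = 216 → 216
  B: 182 + 0.1×(0−182) = 182 − 18.2 = 163.8 → 164
rgb(40, 216, 164) = #28D8A4.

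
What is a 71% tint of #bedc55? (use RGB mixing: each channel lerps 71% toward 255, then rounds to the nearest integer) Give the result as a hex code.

#ecf5ce

#bedc55 is rgb(190, 220, 85).
Per channel, c → c + 0.71(255 − c):
  R: 190 + 0.71×(255−190) = 190 + 46.15 = 236.15 → 236
  G: 220 + 24.85 = 244.85 → 245
  B: 85 + 0.71×(255−85) = 85 + 120.7 = 205.7 → 206
rgb(236, 245, 206) = #ecf5ce.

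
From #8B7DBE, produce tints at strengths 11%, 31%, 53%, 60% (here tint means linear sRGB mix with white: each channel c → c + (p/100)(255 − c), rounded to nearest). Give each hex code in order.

#8B7DBE is rgb(139, 125, 190).
11%: (139 + 12.76 = 151.76→152, 125 + 14.3 = 139.3→139, 190 + 7.15 = 197.15→197) → #988BC5
31%: (139 + 35.96 = 174.96→175, 125 + 40.3 = 165.3→165, 190 + 20.15 = 210.15→210) → #AFA5D2
53%: (139 + 61.48 = 200.48→200, 125 + 68.9 = 193.9→194, 190 + 34.45 = 224.45→224) → #C8C2E0
60%: (139 + 69.6 = 208.6→209, 125 + 78 = 203→203, 190 + 39 = 229→229) → #D1CBE5

#988BC5, #AFA5D2, #C8C2E0, #D1CBE5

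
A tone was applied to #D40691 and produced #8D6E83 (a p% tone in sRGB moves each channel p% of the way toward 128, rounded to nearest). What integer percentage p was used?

#D40691 is rgb(212, 6, 145); #8D6E83 is rgb(141, 110, 131).
On the G channel (widest range): 110 ≈ 6 + (p/100)(128 − 6), so p ≈ 100×(110 − 6)/(128 − 6) = 10400/122 = 85.25.
p = 85 reproduces all three channels after rounding.

85%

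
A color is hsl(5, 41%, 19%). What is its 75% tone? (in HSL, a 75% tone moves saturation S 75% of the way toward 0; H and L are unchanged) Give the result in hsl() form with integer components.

S moves 75% from 41 toward 0: 41 − 30.75 = 10.25 → 10.
H and L are unchanged.

hsl(5, 10%, 19%)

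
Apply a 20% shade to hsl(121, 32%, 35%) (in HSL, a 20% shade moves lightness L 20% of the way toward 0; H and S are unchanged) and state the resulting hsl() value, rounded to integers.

L moves 20% from 35 toward 0: 35 − 7 = 28 → 28.
H and S are unchanged.

hsl(121, 32%, 28%)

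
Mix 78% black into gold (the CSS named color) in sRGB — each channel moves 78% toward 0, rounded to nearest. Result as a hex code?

CSS gold is rgb(255, 215, 0).
A 78% shade moves each channel 78% toward 0:
  R: 255 − 198.9 = 56.1 → 56
  G: 215 + 0.78×(0−215) = 215 − 167.7 = 47.3 → 47
  B: 0 + 0.78×(0−0) = 0 + 0 = 0 → 0
rgb(56, 47, 0) = #382f00.

#382f00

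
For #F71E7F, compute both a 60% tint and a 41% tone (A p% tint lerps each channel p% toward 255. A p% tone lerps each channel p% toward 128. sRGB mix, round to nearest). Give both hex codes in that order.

#FCA5CC, #C6467F

#F71E7F is rgb(247, 30, 127).
60% tint:
  R: 247 + 0.6×(255−247) = 247 + 4.8 = 251.8 → 252
  G: 30 + 135 = 165 → 165
  B: 127 + 76.8 = 203.8 → 204
  → #FCA5CC
41% tone:
  R: 247 − 48.79 = 198.21 → 198
  G: 30 + 40.18 = 70.18 → 70
  B: 127 + 0.41×(128−127) = 127 + 0.41 = 127.41 → 127
  → #C6467F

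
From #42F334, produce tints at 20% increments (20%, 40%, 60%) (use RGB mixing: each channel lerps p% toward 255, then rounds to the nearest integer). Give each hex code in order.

#42F334 is rgb(66, 243, 52).
20%: (66 + 37.8 = 103.8→104, 243 + 2.4 = 245.4→245, 52 + 40.6 = 92.6→93) → #68F55D
40%: (66 + 75.6 = 141.6→142, 243 + 4.8 = 247.8→248, 52 + 81.2 = 133.2→133) → #8EF885
60%: (66 + 113.4 = 179.4→179, 243 + 7.2 = 250.2→250, 52 + 121.8 = 173.8→174) → #B3FAAE

#68F55D, #8EF885, #B3FAAE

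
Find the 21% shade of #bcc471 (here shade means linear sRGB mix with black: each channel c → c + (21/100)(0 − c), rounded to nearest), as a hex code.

#959b59

#bcc471 is rgb(188, 196, 113).
Lerp each channel 21% toward 0:
  R: 188 − 39.48 = 148.52 → 149
  G: 196 + 0.21×(0−196) = 196 − 41.16 = 154.84 → 155
  B: 113 − 23.73 = 89.27 → 89
rgb(149, 155, 89) = #959b59.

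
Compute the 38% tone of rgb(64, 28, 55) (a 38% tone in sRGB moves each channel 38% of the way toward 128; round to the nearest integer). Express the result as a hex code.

#584253

A 38% tone moves each channel 38% toward 128:
  R: 64 + 0.38×(128−64) = 64 + 24.32 = 88.32 → 88
  G: 28 + 38 = 66 → 66
  B: 55 + 27.74 = 82.74 → 83
rgb(88, 66, 83) = #584253.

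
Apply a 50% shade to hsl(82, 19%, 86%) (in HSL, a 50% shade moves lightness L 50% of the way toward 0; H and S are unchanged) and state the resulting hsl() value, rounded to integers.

L moves 50% from 86 toward 0: 86 − 43 = 43 → 43.
H and S are unchanged.

hsl(82, 19%, 43%)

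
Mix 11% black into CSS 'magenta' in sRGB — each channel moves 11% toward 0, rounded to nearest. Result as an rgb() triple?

rgb(227, 0, 227)

CSS magenta is rgb(255, 0, 255).
An 11% shade moves each channel 11% toward 0:
  R: 255 + 0.11×(0−255) = 255 − 28.05 = 226.95 → 227
  G: 0 + 0 = 0 → 0
  B: 255 + 0.11×(0−255) = 255 − 28.05 = 226.95 → 227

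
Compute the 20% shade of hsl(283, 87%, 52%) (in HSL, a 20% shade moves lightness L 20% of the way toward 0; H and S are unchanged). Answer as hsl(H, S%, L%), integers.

L moves 20% from 52 toward 0: 52 − 10.4 = 41.6 → 42.
H and S are unchanged.

hsl(283, 87%, 42%)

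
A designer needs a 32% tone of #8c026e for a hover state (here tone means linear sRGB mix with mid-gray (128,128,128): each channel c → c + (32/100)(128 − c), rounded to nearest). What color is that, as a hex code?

#882a74

#8c026e is rgb(140, 2, 110).
Lerp each channel 32% toward 128:
  R: 140 + 0.32×(128−140) = 140 − 3.84 = 136.16 → 136
  G: 2 + 0.32×(128−2) = 2 + 40.32 = 42.32 → 42
  B: 110 + 5.76 = 115.76 → 116
rgb(136, 42, 116) = #882a74.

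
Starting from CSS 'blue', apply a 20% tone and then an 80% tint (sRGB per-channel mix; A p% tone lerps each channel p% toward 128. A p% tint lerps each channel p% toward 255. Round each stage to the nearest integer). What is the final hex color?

CSS blue is rgb(0, 0, 255).
Per channel, c → c + 0.2(128 − c):
  R: 0 + 25.6 = 25.6 → 26
  G: 0 + 25.6 = 25.6 → 26
  B: 255 − 25.4 = 229.6 → 230
After the tone: rgb(26, 26, 230) = #1A1AE6.
Per channel, c → c + 0.8(255 − c):
  R: 26 + 0.8×(255−26) = 26 + 183.2 = 209.2 → 209
  G: 26 + 183.2 = 209.2 → 209
  B: 230 + 20 = 250 → 250
rgb(209, 209, 250) = #D1D1FA.

#D1D1FA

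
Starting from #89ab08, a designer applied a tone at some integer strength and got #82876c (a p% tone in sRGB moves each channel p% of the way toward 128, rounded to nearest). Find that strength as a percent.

#89ab08 is rgb(137, 171, 8); #82876c is rgb(130, 135, 108).
On the B channel (widest range): 108 ≈ 8 + (p/100)(128 − 8), so p ≈ 100×(108 − 8)/(128 − 8) = 10000/120 = 83.33.
p = 83 reproduces all three channels after rounding.

83%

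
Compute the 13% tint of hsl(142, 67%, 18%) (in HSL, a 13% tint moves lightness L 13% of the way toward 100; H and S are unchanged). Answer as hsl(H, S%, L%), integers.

hsl(142, 67%, 29%)

L moves 13% from 18 toward 100: 18 + 10.66 = 28.66 → 29.
H and S are unchanged.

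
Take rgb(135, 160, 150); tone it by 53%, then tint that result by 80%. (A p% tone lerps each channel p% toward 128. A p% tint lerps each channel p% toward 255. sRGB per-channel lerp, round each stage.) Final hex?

#E6E9E8

A 53% tone moves each channel 53% toward 128:
  R: 135 − 3.71 = 131.29 → 131
  G: 160 − 16.96 = 143.04 → 143
  B: 150 − 11.66 = 138.34 → 138
After the tone: rgb(131, 143, 138) = #838F8A.
Lerp each channel 80% toward 255:
  R: 131 + 99.2 = 230.2 → 230
  G: 143 + 0.8×(255−143) = 143 + 89.6 = 232.6 → 233
  B: 138 + 93.6 = 231.6 → 232
rgb(230, 233, 232) = #E6E9E8.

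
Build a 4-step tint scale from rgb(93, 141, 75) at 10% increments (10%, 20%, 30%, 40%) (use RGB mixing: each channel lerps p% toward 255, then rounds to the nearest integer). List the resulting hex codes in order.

10%: (93 + 16.2 = 109.2→109, 141 + 11.4 = 152.4→152, 75 + 18 = 93→93) → #6D985D
20%: (93 + 32.4 = 125.4→125, 141 + 22.8 = 163.8→164, 75 + 36 = 111→111) → #7DA46F
30%: (93 + 48.6 = 141.6→142, 141 + 34.2 = 175.2→175, 75 + 54 = 129→129) → #8EAF81
40%: (93 + 64.8 = 157.8→158, 141 + 45.6 = 186.6→187, 75 + 72 = 147→147) → #9EBB93

#6D985D, #7DA46F, #8EAF81, #9EBB93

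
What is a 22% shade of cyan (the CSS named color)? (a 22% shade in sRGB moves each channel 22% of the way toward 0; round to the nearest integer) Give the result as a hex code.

CSS cyan is rgb(0, 255, 255).
Per channel, c → c + 0.22(0 − c):
  R: 0 + 0.22×(0−0) = 0 + 0 = 0 → 0
  G: 255 + 0.22×(0−255) = 255 − 56.1 = 198.9 → 199
  B: 255 − 56.1 = 198.9 → 199
rgb(0, 199, 199) = #00c7c7.

#00c7c7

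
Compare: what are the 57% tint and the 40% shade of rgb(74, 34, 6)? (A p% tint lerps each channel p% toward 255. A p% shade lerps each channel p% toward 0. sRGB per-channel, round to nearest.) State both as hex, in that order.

57% tint:
  R: 74 + 0.57×(255−74) = 74 + 103.17 = 177.17 → 177
  G: 34 + 0.57×(255−34) = 34 + 125.97 = 159.97 → 160
  B: 6 + 141.93 = 147.93 → 148
  → #B1A094
40% shade:
  R: 74 − 29.6 = 44.4 → 44
  G: 34 + 0.4×(0−34) = 34 − 13.6 = 20.4 → 20
  B: 6 + 0.4×(0−6) = 6 − 2.4 = 3.6 → 4
  → #2C1404

#B1A094, #2C1404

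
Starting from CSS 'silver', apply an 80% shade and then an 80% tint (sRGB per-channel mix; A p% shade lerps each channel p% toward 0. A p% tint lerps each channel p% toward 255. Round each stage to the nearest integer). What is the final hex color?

#D4D4D4

CSS silver is rgb(192, 192, 192).
Lerp each channel 80% toward 0:
  R: 192 − 153.6 = 38.4 → 38
  G: 192 + 0.8×(0−192) = 192 − 153.6 = 38.4 → 38
  B: 192 + 0.8×(0−192) = 192 − 153.6 = 38.4 → 38
After the shade: rgb(38, 38, 38) = #262626.
Per channel, c → c + 0.8(255 − c):
  R: 38 + 0.8×(255−38) = 38 + 173.6 = 211.6 → 212
  G: 38 + 173.6 = 211.6 → 212
  B: 38 + 173.6 = 211.6 → 212
rgb(212, 212, 212) = #D4D4D4.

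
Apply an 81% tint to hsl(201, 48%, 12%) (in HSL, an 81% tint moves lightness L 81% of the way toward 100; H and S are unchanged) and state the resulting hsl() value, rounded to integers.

L moves 81% from 12 toward 100: 12 + 71.28 = 83.28 → 83.
H and S are unchanged.

hsl(201, 48%, 83%)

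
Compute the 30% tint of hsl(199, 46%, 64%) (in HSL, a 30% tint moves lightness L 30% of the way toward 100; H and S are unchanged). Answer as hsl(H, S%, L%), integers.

hsl(199, 46%, 75%)

L moves 30% from 64 toward 100: 64 + 10.8 = 74.8 → 75.
H and S are unchanged.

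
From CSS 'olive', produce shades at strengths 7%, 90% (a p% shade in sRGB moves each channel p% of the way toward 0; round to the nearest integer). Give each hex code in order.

#777700, #0d0d00

CSS olive is rgb(128, 128, 0).
7%: (128 − 8.96 = 119.04→119, 128 − 8.96 = 119.04→119, 0→0) → #777700
90%: (128 − 115.2 = 12.8→13, 128 − 115.2 = 12.8→13, 0→0) → #0d0d00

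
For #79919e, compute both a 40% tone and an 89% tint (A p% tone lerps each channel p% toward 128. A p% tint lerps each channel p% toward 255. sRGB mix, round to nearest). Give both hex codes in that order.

#7c8a92, #f0f3f4

#79919e is rgb(121, 145, 158).
40% tone:
  R: 121 + 0.4×(128−121) = 121 + 2.8 = 123.8 → 124
  G: 145 − 6.8 = 138.2 → 138
  B: 158 − 12 = 146 → 146
  → #7c8a92
89% tint:
  R: 121 + 0.89×(255−121) = 121 + 119.26 = 240.26 → 240
  G: 145 + 0.89×(255−145) = 145 + 97.9 = 242.9 → 243
  B: 158 + 0.89×(255−158) = 158 + 86.33 = 244.33 → 244
  → #f0f3f4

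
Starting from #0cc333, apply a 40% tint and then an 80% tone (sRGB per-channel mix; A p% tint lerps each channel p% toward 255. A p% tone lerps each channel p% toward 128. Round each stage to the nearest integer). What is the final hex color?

#0cc333 is rgb(12, 195, 51).
Lerp each channel 40% toward 255:
  R: 12 + 0.4×(255−12) = 12 + 97.2 = 109.2 → 109
  G: 195 + 0.4×(255−195) = 195 + 24 = 219 → 219
  B: 51 + 81.6 = 132.6 → 133
After the tint: rgb(109, 219, 133) = #6ddb85.
Per channel, c → c + 0.8(128 − c):
  R: 109 + 0.8×(128−109) = 109 + 15.2 = 124.2 → 124
  G: 219 + 0.8×(128−219) = 219 − 72.8 = 146.2 → 146
  B: 133 + 0.8×(128−133) = 133 − 4 = 129 → 129
rgb(124, 146, 129) = #7c9281.

#7c9281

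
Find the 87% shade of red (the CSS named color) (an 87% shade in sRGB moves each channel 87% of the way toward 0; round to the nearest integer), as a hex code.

#210000

CSS red is rgb(255, 0, 0).
Per channel, c → c + 0.87(0 − c):
  R: 255 + 0.87×(0−255) = 255 − 221.85 = 33.15 → 33
  G: 0 + 0.87×(0−0) = 0 + 0 = 0 → 0
  B: 0 + 0.87×(0−0) = 0 + 0 = 0 → 0
rgb(33, 0, 0) = #210000.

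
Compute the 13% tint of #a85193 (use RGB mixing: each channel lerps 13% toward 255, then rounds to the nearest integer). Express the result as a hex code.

#b368a1

#a85193 is rgb(168, 81, 147).
Per channel, c → c + 0.13(255 − c):
  R: 168 + 0.13×(255−168) = 168 + 11.31 = 179.31 → 179
  G: 81 + 0.13×(255−81) = 81 + 22.62 = 103.62 → 104
  B: 147 + 0.13×(255−147) = 147 + 14.04 = 161.04 → 161
rgb(179, 104, 161) = #b368a1.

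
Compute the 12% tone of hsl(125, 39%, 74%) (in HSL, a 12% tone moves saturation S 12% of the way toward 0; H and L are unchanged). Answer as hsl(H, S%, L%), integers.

hsl(125, 34%, 74%)

S moves 12% from 39 toward 0: 39 − 4.68 = 34.32 → 34.
H and L are unchanged.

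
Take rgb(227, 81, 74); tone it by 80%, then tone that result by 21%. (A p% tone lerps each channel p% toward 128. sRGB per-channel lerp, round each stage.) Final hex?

Lerp each channel 80% toward 128:
  R: 227 + 0.8×(128−227) = 227 − 79.2 = 147.8 → 148
  G: 81 + 37.6 = 118.6 → 119
  B: 74 + 43.2 = 117.2 → 117
After the tone: rgb(148, 119, 117) = #947775.
Per channel, c → c + 0.21(128 − c):
  R: 148 − 4.2 = 143.8 → 144
  G: 119 + 1.89 = 120.89 → 121
  B: 117 + 2.31 = 119.31 → 119
rgb(144, 121, 119) = #907977.

#907977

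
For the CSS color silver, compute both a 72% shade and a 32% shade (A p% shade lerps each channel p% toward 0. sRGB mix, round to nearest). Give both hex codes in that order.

#363636, #838383

CSS silver is rgb(192, 192, 192).
72% shade:
  R: 192 + 0.72×(0−192) = 192 − 138.24 = 53.76 → 54
  G: 192 + 0.72×(0−192) = 192 − 138.24 = 53.76 → 54
  B: 192 + 0.72×(0−192) = 192 − 138.24 = 53.76 → 54
  → #363636
32% shade:
  R: 192 + 0.32×(0−192) = 192 − 61.44 = 130.56 → 131
  G: 192 + 0.32×(0−192) = 192 − 61.44 = 130.56 → 131
  B: 192 + 0.32×(0−192) = 192 − 61.44 = 130.56 → 131
  → #838383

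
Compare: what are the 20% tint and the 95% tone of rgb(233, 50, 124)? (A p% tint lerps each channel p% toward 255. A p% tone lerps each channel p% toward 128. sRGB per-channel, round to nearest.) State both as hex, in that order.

20% tint:
  R: 233 + 0.2×(255−233) = 233 + 4.4 = 237.4 → 237
  G: 50 + 0.2×(255−50) = 50 + 41 = 91 → 91
  B: 124 + 0.2×(255−124) = 124 + 26.2 = 150.2 → 150
  → #ed5b96
95% tone:
  R: 233 + 0.95×(128−233) = 233 − 99.75 = 133.25 → 133
  G: 50 + 74.1 = 124.1 → 124
  B: 124 + 3.8 = 127.8 → 128
  → #857c80

#ed5b96, #857c80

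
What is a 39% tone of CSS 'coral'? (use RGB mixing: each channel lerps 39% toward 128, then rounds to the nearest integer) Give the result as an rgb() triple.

CSS coral is rgb(255, 127, 80).
A 39% tone moves each channel 39% toward 128:
  R: 255 − 49.53 = 205.47 → 205
  G: 127 + 0.39×(128−127) = 127 + 0.39 = 127.39 → 127
  B: 80 + 18.72 = 98.72 → 99

rgb(205, 127, 99)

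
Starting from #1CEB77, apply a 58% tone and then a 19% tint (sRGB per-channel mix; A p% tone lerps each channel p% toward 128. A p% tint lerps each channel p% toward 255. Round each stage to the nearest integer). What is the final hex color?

#1CEB77 is rgb(28, 235, 119).
A 58% tone moves each channel 58% toward 128:
  R: 28 + 58 = 86 → 86
  G: 235 + 0.58×(128−235) = 235 − 62.06 = 172.94 → 173
  B: 119 + 0.58×(128−119) = 119 + 5.22 = 124.22 → 124
After the tone: rgb(86, 173, 124) = #56AD7C.
A 19% tint moves each channel 19% toward 255:
  R: 86 + 0.19×(255−86) = 86 + 32.11 = 118.11 → 118
  G: 173 + 15.58 = 188.58 → 189
  B: 124 + 0.19×(255−124) = 124 + 24.89 = 148.89 → 149
rgb(118, 189, 149) = #76BD95.

#76BD95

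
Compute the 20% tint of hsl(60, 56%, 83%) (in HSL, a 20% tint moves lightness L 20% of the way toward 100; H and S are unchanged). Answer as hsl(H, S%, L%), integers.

hsl(60, 56%, 86%)

L moves 20% from 83 toward 100: 83 + 3.4 = 86.4 → 86.
H and S are unchanged.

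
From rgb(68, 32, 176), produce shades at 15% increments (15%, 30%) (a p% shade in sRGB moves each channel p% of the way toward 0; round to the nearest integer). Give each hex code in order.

#3a1b96, #30167b

15%: (68 − 10.2 = 57.8→58, 32 − 4.8 = 27.2→27, 176 − 26.4 = 149.6→150) → #3a1b96
30%: (68 − 20.4 = 47.6→48, 32 − 9.6 = 22.4→22, 176 − 52.8 = 123.2→123) → #30167b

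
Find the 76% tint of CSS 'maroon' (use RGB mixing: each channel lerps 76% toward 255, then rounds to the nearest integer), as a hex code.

#e1c2c2

CSS maroon is rgb(128, 0, 0).
A 76% tint moves each channel 76% toward 255:
  R: 128 + 0.76×(255−128) = 128 + 96.52 = 224.52 → 225
  G: 0 + 193.8 = 193.8 → 194
  B: 0 + 0.76×(255−0) = 0 + 193.8 = 193.8 → 194
rgb(225, 194, 194) = #e1c2c2.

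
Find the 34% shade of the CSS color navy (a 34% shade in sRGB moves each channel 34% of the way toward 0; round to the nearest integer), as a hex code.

CSS navy is rgb(0, 0, 128).
Per channel, c → c + 0.34(0 − c):
  R: 0 + 0.34×(0−0) = 0 + 0 = 0 → 0
  G: 0 + 0 = 0 → 0
  B: 128 − 43.52 = 84.48 → 84
rgb(0, 0, 84) = #000054.

#000054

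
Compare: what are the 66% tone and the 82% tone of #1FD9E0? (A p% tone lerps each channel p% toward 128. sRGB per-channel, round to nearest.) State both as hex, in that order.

#5F9EA1, #6F9091

#1FD9E0 is rgb(31, 217, 224).
66% tone:
  R: 31 + 64.02 = 95.02 → 95
  G: 217 − 58.74 = 158.26 → 158
  B: 224 + 0.66×(128−224) = 224 − 63.36 = 160.64 → 161
  → #5F9EA1
82% tone:
  R: 31 + 0.82×(128−31) = 31 + 79.54 = 110.54 → 111
  G: 217 + 0.82×(128−217) = 217 − 72.98 = 144.02 → 144
  B: 224 + 0.82×(128−224) = 224 − 78.72 = 145.28 → 145
  → #6F9091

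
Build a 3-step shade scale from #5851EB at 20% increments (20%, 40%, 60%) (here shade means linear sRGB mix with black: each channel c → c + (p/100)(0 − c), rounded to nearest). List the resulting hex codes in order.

#5851EB is rgb(88, 81, 235).
20%: (88 − 17.6 = 70.4→70, 81 − 16.2 = 64.8→65, 235 − 47 = 188→188) → #4641BC
40%: (88 − 35.2 = 52.8→53, 81 − 32.4 = 48.6→49, 235 − 94 = 141→141) → #35318D
60%: (88 − 52.8 = 35.2→35, 81 − 48.6 = 32.4→32, 235 − 141 = 94→94) → #23205E

#4641BC, #35318D, #23205E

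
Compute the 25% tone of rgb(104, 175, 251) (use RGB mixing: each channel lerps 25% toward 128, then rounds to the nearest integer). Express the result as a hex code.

#6ea3dc

A 25% tone moves each channel 25% toward 128:
  R: 104 + 6 = 110 → 110
  G: 175 + 0.25×(128−175) = 175 − 11.75 = 163.25 → 163
  B: 251 + 0.25×(128−251) = 251 − 30.75 = 220.25 → 220
rgb(110, 163, 220) = #6ea3dc.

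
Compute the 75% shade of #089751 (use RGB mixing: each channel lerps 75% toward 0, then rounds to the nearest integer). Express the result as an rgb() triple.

#089751 is rgb(8, 151, 81).
A 75% shade moves each channel 75% toward 0:
  R: 8 + 0.75×(0−8) = 8 − 6 = 2 → 2
  G: 151 − 113.25 = 37.75 → 38
  B: 81 − 60.75 = 20.25 → 20

rgb(2, 38, 20)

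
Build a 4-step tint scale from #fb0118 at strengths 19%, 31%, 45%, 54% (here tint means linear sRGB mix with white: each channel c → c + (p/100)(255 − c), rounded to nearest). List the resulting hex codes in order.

#fc3144, #fc5060, #fd7380, #fd8a95

#fb0118 is rgb(251, 1, 24).
19%: (251 + 0.76 = 251.76→252, 1 + 48.26 = 49.26→49, 24 + 43.89 = 67.89→68) → #fc3144
31%: (251 + 1.24 = 252.24→252, 1 + 78.74 = 79.74→80, 24 + 71.61 = 95.61→96) → #fc5060
45%: (251 + 1.8 = 252.8→253, 1 + 114.3 = 115.3→115, 24 + 103.95 = 127.95→128) → #fd7380
54%: (251 + 2.16 = 253.16→253, 1 + 137.16 = 138.16→138, 24 + 124.74 = 148.74→149) → #fd8a95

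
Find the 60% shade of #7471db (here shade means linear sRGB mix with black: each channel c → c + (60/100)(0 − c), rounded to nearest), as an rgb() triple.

rgb(46, 45, 88)

#7471db is rgb(116, 113, 219).
A 60% shade moves each channel 60% toward 0:
  R: 116 − 69.6 = 46.4 → 46
  G: 113 + 0.6×(0−113) = 113 − 67.8 = 45.2 → 45
  B: 219 + 0.6×(0−219) = 219 − 131.4 = 87.6 → 88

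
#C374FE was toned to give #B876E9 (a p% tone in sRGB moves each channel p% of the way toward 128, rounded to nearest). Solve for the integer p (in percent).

17%

#C374FE is rgb(195, 116, 254); #B876E9 is rgb(184, 118, 233).
On the B channel (widest range): 233 ≈ 254 + (p/100)(128 − 254), so p ≈ 100×(233 − 254)/(128 − 254) = -2100/-126 = 16.67.
p = 17 reproduces all three channels after rounding.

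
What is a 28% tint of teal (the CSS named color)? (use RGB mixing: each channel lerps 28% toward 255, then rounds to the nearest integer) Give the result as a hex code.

#47A4A4

CSS teal is rgb(0, 128, 128).
Per channel, c → c + 0.28(255 − c):
  R: 0 + 0.28×(255−0) = 0 + 71.4 = 71.4 → 71
  G: 128 + 35.56 = 163.56 → 164
  B: 128 + 35.56 = 163.56 → 164
rgb(71, 164, 164) = #47A4A4.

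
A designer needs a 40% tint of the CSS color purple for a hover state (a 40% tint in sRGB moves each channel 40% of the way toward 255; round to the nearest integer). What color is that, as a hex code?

CSS purple is rgb(128, 0, 128).
A 40% tint moves each channel 40% toward 255:
  R: 128 + 0.4×(255−128) = 128 + 50.8 = 178.8 → 179
  G: 0 + 102 = 102 → 102
  B: 128 + 0.4×(255−128) = 128 + 50.8 = 178.8 → 179
rgb(179, 102, 179) = #B366B3.

#B366B3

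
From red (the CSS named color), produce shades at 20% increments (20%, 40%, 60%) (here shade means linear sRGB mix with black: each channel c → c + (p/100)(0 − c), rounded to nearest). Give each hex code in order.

CSS red is rgb(255, 0, 0).
20%: (255 − 51 = 204→204, 0→0, 0→0) → #CC0000
40%: (255 − 102 = 153→153, 0→0, 0→0) → #990000
60%: (255 − 153 = 102→102, 0→0, 0→0) → #660000

#CC0000, #990000, #660000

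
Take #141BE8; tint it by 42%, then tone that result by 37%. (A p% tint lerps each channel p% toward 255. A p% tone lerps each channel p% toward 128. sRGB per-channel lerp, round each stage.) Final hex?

#7A7DC8

#141BE8 is rgb(20, 27, 232).
A 42% tint moves each channel 42% toward 255:
  R: 20 + 98.7 = 118.7 → 119
  G: 27 + 95.76 = 122.76 → 123
  B: 232 + 0.42×(255−232) = 232 + 9.66 = 241.66 → 242
After the tint: rgb(119, 123, 242) = #777BF2.
A 37% tone moves each channel 37% toward 128:
  R: 119 + 3.33 = 122.33 → 122
  G: 123 + 1.85 = 124.85 → 125
  B: 242 + 0.37×(128−242) = 242 − 42.18 = 199.82 → 200
rgb(122, 125, 200) = #7A7DC8.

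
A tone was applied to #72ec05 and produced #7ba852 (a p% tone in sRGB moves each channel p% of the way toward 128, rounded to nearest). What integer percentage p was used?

63%

#72ec05 is rgb(114, 236, 5); #7ba852 is rgb(123, 168, 82).
On the B channel (widest range): 82 ≈ 5 + (p/100)(128 − 5), so p ≈ 100×(82 − 5)/(128 − 5) = 7700/123 = 62.60.
p = 63 reproduces all three channels after rounding.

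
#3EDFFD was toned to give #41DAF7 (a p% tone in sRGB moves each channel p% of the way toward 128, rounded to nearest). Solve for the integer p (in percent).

5%

#3EDFFD is rgb(62, 223, 253); #41DAF7 is rgb(65, 218, 247).
On the B channel (widest range): 247 ≈ 253 + (p/100)(128 − 253), so p ≈ 100×(247 − 253)/(128 − 253) = -600/-125 = 4.80.
p = 5 reproduces all three channels after rounding.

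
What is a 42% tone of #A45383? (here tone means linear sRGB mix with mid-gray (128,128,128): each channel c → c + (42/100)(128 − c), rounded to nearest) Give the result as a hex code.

#956682

#A45383 is rgb(164, 83, 131).
Lerp each channel 42% toward 128:
  R: 164 + 0.42×(128−164) = 164 − 15.12 = 148.88 → 149
  G: 83 + 0.42×(128−83) = 83 + 18.9 = 101.9 → 102
  B: 131 + 0.42×(128−131) = 131 − 1.26 = 129.74 → 130
rgb(149, 102, 130) = #956682.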